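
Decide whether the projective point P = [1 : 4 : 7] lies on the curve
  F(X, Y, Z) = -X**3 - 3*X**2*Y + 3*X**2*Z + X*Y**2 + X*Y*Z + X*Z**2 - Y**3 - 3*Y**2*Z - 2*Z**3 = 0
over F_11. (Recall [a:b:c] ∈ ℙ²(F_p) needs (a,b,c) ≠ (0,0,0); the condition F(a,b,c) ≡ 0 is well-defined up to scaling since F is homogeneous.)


F(1,4,7) ≡ 5 (mod 11); P is NOT on the curve.

Evaluate F(1, 4, 7) term-by-term (mod 11).
  -X**3 ↦ -1·1·1·1 = -1
  -3*X**2*Y ↦ -3·1·4·1 = -12
  3*X**2*Z ↦ 3·1·1·7 = 21
  X*Y**2 ↦ 1·1·16·1 = 16
  X*Y*Z ↦ 1·1·4·7 = 28
  X*Z**2 ↦ 1·1·1·49 = 49
  -Y**3 ↦ -1·1·64·1 = -64
  -3*Y**2*Z ↦ -3·1·16·7 = -336
  -2*Z**3 ↦ -2·1·1·343 = -686
Sum: F(1, 4, 7) = (-1) + (-12) + (21) + (16) + (28) + (49) + (-64) + (-336) + (-686) = -985.
Reducing mod 11: -985 ≡ 5 (mod 11).
Since F(a, b, c) ≡ 5 ≠ 0 (mod 11), P does NOT lie on the curve.


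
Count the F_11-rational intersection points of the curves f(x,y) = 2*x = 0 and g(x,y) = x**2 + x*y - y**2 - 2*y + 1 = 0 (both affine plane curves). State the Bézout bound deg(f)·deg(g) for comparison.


Common zeros: ∅; count = 0; Bézout bound = 2.

deg(f) = 1, deg(g) = 2, so Bézout bound = 2.
Scan x ∈ F_11. For each x, list the y ∈ F_11 with f(x, y) ≡ 0 and those with g(x, y) ≡ 0 (mod 11); the common zeros in that column are the intersection.
  x = 0: f ≡ 0 at y ∈ {0, 1, 2, 3, 4, 5, 6, 7, 8, 9, 10}; g ≡ 0 at y ∈ ∅; common: ∅.
  x = 1: f ≡ 0 at y ∈ ∅; g ≡ 0 at y ∈ {1, 9}; common: ∅.
  x = 2: f ≡ 0 at y ∈ ∅; g ≡ 0 at y ∈ {4, 7}; common: ∅.
  x = 3: f ≡ 0 at y ∈ ∅; g ≡ 0 at y ∈ ∅; common: ∅.
  x = 4: f ≡ 0 at y ∈ ∅; g ≡ 0 at y ∈ ∅; common: ∅.
  x = 5: f ≡ 0 at y ∈ ∅; g ≡ 0 at y ∈ {4, 10}; common: ∅.
  x = 6: f ≡ 0 at y ∈ ∅; g ≡ 0 at y ∈ ∅; common: ∅.
  x = 7: f ≡ 0 at y ∈ ∅; g ≡ 0 at y ∈ {6, 10}; common: ∅.
  x = 8: f ≡ 0 at y ∈ ∅; g ≡ 0 at y ∈ ∅; common: ∅.
  x = 9: f ≡ 0 at y ∈ ∅; g ≡ 0 at y ∈ {1, 6}; common: ∅.
  x = 10: f ≡ 0 at y ∈ ∅; g ≡ 0 at y ∈ ∅; common: ∅.
Collecting: common zeros = ∅, so the count is 0.
Comparison with the Bézout bound: 0 ≤ 2 = deg(f)·deg(g), as expected for curves with no common component (the affine F_11-count falls short of the bound because intersections may lie at infinity, over extension fields, or carry multiplicity).


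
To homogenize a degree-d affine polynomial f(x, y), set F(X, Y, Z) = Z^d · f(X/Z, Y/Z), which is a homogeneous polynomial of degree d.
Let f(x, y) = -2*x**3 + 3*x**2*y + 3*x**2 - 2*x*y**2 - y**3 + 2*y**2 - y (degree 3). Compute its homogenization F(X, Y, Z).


F(X, Y, Z) = -2*X**3 + 3*X**2*Y + 3*X**2*Z - 2*X*Y**2 - Y**3 + 2*Y**2*Z - Y*Z**2

deg(f) = 3.
Substitute x = X/Z, y = Y/Z into f, then multiply by Z^3.
  monomial -2·x^3·y^0 ↦ -2·X^3·Y^0·Z^0.
  monomial 3·x^2·y^1 ↦ 3·X^2·Y^1·Z^0.
  monomial 3·x^2·y^0 ↦ 3·X^2·Y^0·Z^1.
  monomial -2·x^1·y^2 ↦ -2·X^1·Y^2·Z^0.
  monomial -1·x^0·y^3 ↦ -1·X^0·Y^3·Z^0.
  monomial 2·x^0·y^2 ↦ 2·X^0·Y^2·Z^1.
  monomial -1·x^0·y^1 ↦ -1·X^0·Y^1·Z^2.
Collecting: F(X, Y, Z) = -2*X**3 + 3*X**2*Y + 3*X**2*Z - 2*X*Y**2 - Y**3 + 2*Y**2*Z - Y*Z**2.


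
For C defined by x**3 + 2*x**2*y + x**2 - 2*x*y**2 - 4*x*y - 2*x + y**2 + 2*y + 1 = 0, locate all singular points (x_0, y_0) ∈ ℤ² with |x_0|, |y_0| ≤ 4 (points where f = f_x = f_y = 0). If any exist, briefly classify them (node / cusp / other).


Singular points: {(0, -1)}; classification: node.

Compute partial derivatives:
  f_x = 3*x**2 + 4*x*y + 2*x - 2*y**2 - 4*y - 2.
  f_y = 2*x**2 - 4*x*y - 4*x + 2*y + 2.
Scan x_0 ∈ {−4, ..., 4}. For each x_0, f_y(x_0, y) is a polynomial in y; find its integer roots y ∈ {−4, ..., 4}, then test f_x and f at those candidates.
  x = -4: f_y(-4, y) = 18*y + 50; no integer root y with |y| ≤ 4.
  x = -3: f_y(-3, y) = 14*y + 32; no integer root y with |y| ≤ 4.
  x = -2: f_y(-2, y) = 10*y + 18; no integer root y with |y| ≤ 4.
  x = -1: f_y(-1, y) = 6*y + 8; no integer root y with |y| ≤ 4.
  x = 0: f_y(0, y) = 2*y + 2; vanishes at y ∈ {-1}. (0, -1): f_x = 0, f = 0 — SINGULAR.
  x = 1: f_y(1, y) = -2*y; vanishes at y ∈ {0}. (1, 0): f_x = 3 ≠ 0.
  x = 2: f_y(2, y) = 2 - 6*y; no integer root y with |y| ≤ 4.
  x = 3: f_y(3, y) = 8 - 10*y; no integer root y with |y| ≤ 4.
  x = 4: f_y(4, y) = 18 - 14*y; no integer root y with |y| ≤ 4.
Only singular point on the grid: (0, -1).
Classify: substitute x = 0 + u, y = -1 + v and expand: f = u**3 + 2*u**2*v - u**2 - 2*u*v**2 + v**2.
No constant or linear terms (consistent with a singular point). Quadratic part: -u**2 + v**2. Cubic part: u**3 + 2*u**2*v - 2*u*v**2.
The quadratic part v**2 - u**2 = (v − u)(v + u) splits into two distinct linear factors, so there are two distinct tangent lines y − -1 = ±(x − 0) — this is a node (ordinary double point).
Classification: node.


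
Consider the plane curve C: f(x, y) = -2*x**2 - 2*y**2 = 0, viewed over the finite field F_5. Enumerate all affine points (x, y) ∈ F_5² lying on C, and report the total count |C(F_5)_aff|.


Affine F_5-points: {(0, 0), (1, 2), (1, 3), (2, 1), (2, 4), (3, 1), (3, 4), (4, 2), (4, 3)}; count = 9.

For each of the 25 pairs (x, y) ∈ F_5², evaluate f(x, y) mod 5. Record the zeros.
  x = 0: [0↦0, 1↦3, 2↦2, 3↦2, 4↦3]  zeros at y ∈ {0}
  x = 1: [0↦3, 1↦1, 2↦0, 3↦0, 4↦1]  zeros at y ∈ {2, 3}
  x = 2: [0↦2, 1↦0, 2↦4, 3↦4, 4↦0]  zeros at y ∈ {1, 4}
  x = 3: [0↦2, 1↦0, 2↦4, 3↦4, 4↦0]  zeros at y ∈ {1, 4}
  x = 4: [0↦3, 1↦1, 2↦0, 3↦0, 4↦1]  zeros at y ∈ {2, 3}
Collecting zeros: affine points = {(0, 0), (1, 2), (1, 3), (2, 1), (2, 4), (3, 1), (3, 4), (4, 2), (4, 3)}.
Total count |C(F_5)_aff| = 9.


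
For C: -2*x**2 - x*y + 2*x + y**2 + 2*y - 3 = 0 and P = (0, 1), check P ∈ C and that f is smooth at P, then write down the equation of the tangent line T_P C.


Tangent line at P: x + 4*y - 4 = 0.

Step 1: f(0, 1) = 0, so P lies on C.
Step 2: partial derivatives
  f_x(x, y) = -4*x - y + 2, f_y(x, y) = -x + 2*y + 2.
  f_x(P) = 1, f_y(P) = 4 (gradient nonzero, so P is smooth).
Step 3: tangent line at P: 1·(x − 0) + 4·(y − 1) = 0.
Expanding: x + 4*y - 4 = 0.


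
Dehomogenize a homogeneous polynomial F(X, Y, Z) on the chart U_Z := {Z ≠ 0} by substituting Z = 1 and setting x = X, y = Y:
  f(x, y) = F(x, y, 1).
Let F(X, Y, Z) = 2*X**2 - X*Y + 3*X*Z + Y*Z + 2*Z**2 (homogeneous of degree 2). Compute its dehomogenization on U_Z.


f(x, y) = 2*x**2 - x*y + 3*x + y + 2

On U_Z we set Z = 1. Each monomial c·X^i·Y^j·Z^k in F becomes c·x^i·y^j·1^k = c·x^i·y^j.
Substituting Z = 1: F(X, Y, 1) = 2*x**2 - x*y + 3*x + y + 2.
Note: deg(f) ≤ deg(F) = 2; strict inequality happens when F is divisible by Z (lost terms).


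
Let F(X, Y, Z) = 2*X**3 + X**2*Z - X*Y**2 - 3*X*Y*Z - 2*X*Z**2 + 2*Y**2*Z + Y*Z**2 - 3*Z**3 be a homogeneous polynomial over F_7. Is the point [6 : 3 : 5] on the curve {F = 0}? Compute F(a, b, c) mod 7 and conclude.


F(6,3,5) ≡ 2 (mod 7); P is NOT on the curve.

Evaluate F(6, 3, 5) term-by-term (mod 7).
  2*X**3 ↦ 2·216·1·1 = 432
  X**2*Z ↦ 1·36·1·5 = 180
  -X*Y**2 ↦ -1·6·9·1 = -54
  -3*X*Y*Z ↦ -3·6·3·5 = -270
  -2*X*Z**2 ↦ -2·6·1·25 = -300
  2*Y**2*Z ↦ 2·1·9·5 = 90
  Y*Z**2 ↦ 1·1·3·25 = 75
  -3*Z**3 ↦ -3·1·1·125 = -375
Sum: F(6, 3, 5) = (432) + (180) + (-54) + (-270) + (-300) + (90) + (75) + (-375) = -222.
Reducing mod 7: -222 ≡ 2 (mod 7).
Since F(a, b, c) ≡ 2 ≠ 0 (mod 7), P does NOT lie on the curve.


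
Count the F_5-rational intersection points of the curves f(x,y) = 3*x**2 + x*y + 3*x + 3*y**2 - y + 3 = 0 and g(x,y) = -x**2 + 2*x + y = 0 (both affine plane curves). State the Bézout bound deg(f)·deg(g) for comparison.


Common zeros: ∅; count = 0; Bézout bound = 4.

deg(f) = 2, deg(g) = 2, so Bézout bound = 4.
Scan x ∈ F_5. For each x, list the y ∈ F_5 with f(x, y) ≡ 0 and those with g(x, y) ≡ 0 (mod 5); the common zeros in that column are the intersection.
  x = 0: f ≡ 0 at y ∈ {1}; g ≡ 0 at y ∈ {0}; common: ∅.
  x = 1: f ≡ 0 at y ∈ ∅; g ≡ 0 at y ∈ {4}; common: ∅.
  x = 2: f ≡ 0 at y ∈ {1, 2}; g ≡ 0 at y ∈ {0}; common: ∅.
  x = 3: f ≡ 0 at y ∈ {2, 4}; g ≡ 0 at y ∈ {3}; common: ∅.
  x = 4: f ≡ 0 at y ∈ ∅; g ≡ 0 at y ∈ {3}; common: ∅.
Collecting: common zeros = ∅, so the count is 0.
Comparison with the Bézout bound: 0 ≤ 4 = deg(f)·deg(g), as expected for curves with no common component (the affine F_5-count falls short of the bound because intersections may lie at infinity, over extension fields, or carry multiplicity).


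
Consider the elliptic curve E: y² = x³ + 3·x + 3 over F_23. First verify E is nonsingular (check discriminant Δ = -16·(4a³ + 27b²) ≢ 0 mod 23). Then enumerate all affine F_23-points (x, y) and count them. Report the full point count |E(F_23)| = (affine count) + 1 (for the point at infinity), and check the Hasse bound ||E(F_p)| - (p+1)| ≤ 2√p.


Affine points = {(0, 7), (0, 16), (3, 4), (3, 19), (9, 0), (13, 10), (13, 13), (14, 11), (14, 12), (18, 1), (18, 22), (20, 6), (20, 17), (21, 9), (21, 14)}; affine count = 15; |E(F_23)| = 16.

Discriminant check: Δ ∝ 4a³ + 27b² = 4·3³ + 27·3² = 4·27 + 27·9 ≡ 6 (mod 23). Nonzero ⇒ E is nonsingular.
For each x ∈ F_23, compute rhs = x³ + 3·x + 3 mod 23, then count y ∈ F_23 with y² ≡ rhs.
  x = 0: rhs = 3, matching y values: 7, 16 (2 points).
  x = 1: rhs = 7, matching y values: none (0 points).
  x = 2: rhs = 17, matching y values: none (0 points).
  x = 3: rhs = 16, matching y values: 4, 19 (2 points).
  x = 4: rhs = 10, matching y values: none (0 points).
  x = 5: rhs = 5, matching y values: none (0 points).
  x = 6: rhs = 7, matching y values: none (0 points).
  x = 7: rhs = 22, matching y values: none (0 points).
  x = 8: rhs = 10, matching y values: none (0 points).
  x = 9: rhs = 0, matching y values: 0 (1 points).
  x = 10: rhs = 21, matching y values: none (0 points).
  x = 11: rhs = 10, matching y values: none (0 points).
  x = 12: rhs = 19, matching y values: none (0 points).
  x = 13: rhs = 8, matching y values: 10, 13 (2 points).
  x = 14: rhs = 6, matching y values: 11, 12 (2 points).
  x = 15: rhs = 19, matching y values: none (0 points).
  x = 16: rhs = 7, matching y values: none (0 points).
  x = 17: rhs = 22, matching y values: none (0 points).
  x = 18: rhs = 1, matching y values: 1, 22 (2 points).
  x = 19: rhs = 19, matching y values: none (0 points).
  x = 20: rhs = 13, matching y values: 6, 17 (2 points).
  x = 21: rhs = 12, matching y values: 9, 14 (2 points).
  x = 22: rhs = 22, matching y values: none (0 points).
Total affine count: 15.
Full point count |E(F_23)| = 15 + 1 = 16.
Hasse bound: |16 − (23+1)| = |-8| = 8 ≤ 2√23 ≈ 9.5917 ✓.


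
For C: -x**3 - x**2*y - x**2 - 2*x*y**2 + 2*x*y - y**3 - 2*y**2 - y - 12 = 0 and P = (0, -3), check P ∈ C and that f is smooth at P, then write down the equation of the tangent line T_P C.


Tangent line at P: -24*x - 16*y - 48 = 0.

Step 1: f(0, -3) = 0, so P lies on C.
Step 2: partial derivatives
  f_x(x, y) = -3*x**2 - 2*x*y - 2*x - 2*y**2 + 2*y, f_y(x, y) = -x**2 - 4*x*y + 2*x - 3*y**2 - 4*y - 1.
  f_x(P) = -24, f_y(P) = -16 (gradient nonzero, so P is smooth).
Step 3: tangent line at P: -24·(x − 0) + -16·(y − -3) = 0.
Expanding: -24*x - 16*y - 48 = 0.


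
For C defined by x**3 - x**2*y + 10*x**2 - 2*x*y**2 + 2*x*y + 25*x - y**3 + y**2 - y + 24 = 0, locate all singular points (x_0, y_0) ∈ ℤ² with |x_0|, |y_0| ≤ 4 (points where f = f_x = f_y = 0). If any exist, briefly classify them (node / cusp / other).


Singular points: {(-3, 2)}; classification: node.

Compute partial derivatives:
  f_x = 3*x**2 - 2*x*y + 20*x - 2*y**2 + 2*y + 25.
  f_y = -x**2 - 4*x*y + 2*x - 3*y**2 + 2*y - 1.
Scan x_0 ∈ {−4, ..., 4}. For each x_0, f_y(x_0, y) is a polynomial in y; find its integer roots y ∈ {−4, ..., 4}, then test f_x and f at those candidates.
  x = -4: f_y(-4, y) = -3*y**2 + 18*y - 25; no integer root y with |y| ≤ 4.
  x = -3: f_y(-3, y) = -3*y**2 + 14*y - 16; vanishes at y ∈ {2}. (-3, 2): f_x = 0, f = 0 — SINGULAR.
  x = -2: f_y(-2, y) = -3*y**2 + 10*y - 9; no integer root y with |y| ≤ 4.
  x = -1: f_y(-1, y) = -3*y**2 + 6*y - 4; no integer root y with |y| ≤ 4.
  x = 0: f_y(0, y) = -3*y**2 + 2*y - 1; no integer root y with |y| ≤ 4.
  x = 1: f_y(1, y) = -3*y**2 - 2*y; vanishes at y ∈ {0}. (1, 0): f_x = 48 ≠ 0.
  x = 2: f_y(2, y) = -3*y**2 - 6*y - 1; no integer root y with |y| ≤ 4.
  x = 3: f_y(3, y) = -3*y**2 - 10*y - 4; no integer root y with |y| ≤ 4.
  x = 4: f_y(4, y) = -3*y**2 - 14*y - 9; no integer root y with |y| ≤ 4.
Only singular point on the grid: (-3, 2).
Classify: substitute x = -3 + u, y = 2 + v and expand: f = u**3 - u**2*v - u**2 - 2*u*v**2 - v**3 + v**2.
No constant or linear terms (consistent with a singular point). Quadratic part: -u**2 + v**2. Cubic part: u**3 - u**2*v - 2*u*v**2 - v**3.
The quadratic part v**2 - u**2 = (v − u)(v + u) splits into two distinct linear factors, so there are two distinct tangent lines y − 2 = ±(x − -3) — this is a node (ordinary double point).
Classification: node.


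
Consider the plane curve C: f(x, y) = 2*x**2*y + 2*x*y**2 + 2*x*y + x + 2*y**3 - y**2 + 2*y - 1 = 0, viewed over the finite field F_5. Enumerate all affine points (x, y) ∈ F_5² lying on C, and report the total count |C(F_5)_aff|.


Affine F_5-points: {(0, 2), (0, 3), (1, 0), (2, 1), (3, 1), (3, 2)}; count = 6.

For each of the 25 pairs (x, y) ∈ F_5², evaluate f(x, y) mod 5. Record the zeros.
  x = 0: [0↦4, 1↦2, 2↦0, 3↦0, 4↦4]  zeros at y ∈ {2, 3}
  x = 1: [0↦0, 1↦4, 2↦2, 3↦1, 4↦3]  zeros at y ∈ {0}
  x = 2: [0↦1, 1↦0, 2↦2, 3↦4, 4↦3]  zeros at y ∈ {1}
  x = 3: [0↦2, 1↦0, 2↦0, 3↦4, 4↦4]  zeros at y ∈ {1, 2}
  x = 4: [0↦3, 1↦4, 2↦1, 3↦1, 4↦1]  zeros at y ∈ ∅
Collecting zeros: affine points = {(0, 2), (0, 3), (1, 0), (2, 1), (3, 1), (3, 2)}.
Total count |C(F_5)_aff| = 6.


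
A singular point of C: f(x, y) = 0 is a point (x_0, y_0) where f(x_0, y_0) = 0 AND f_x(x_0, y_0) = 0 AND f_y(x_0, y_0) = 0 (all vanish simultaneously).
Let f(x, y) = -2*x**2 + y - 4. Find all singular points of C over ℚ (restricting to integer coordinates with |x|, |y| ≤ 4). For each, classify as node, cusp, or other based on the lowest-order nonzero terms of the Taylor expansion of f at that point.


No singular points in the scanned grid; C is smooth there.

Compute partial derivatives:
  f_x = -4*x.
  f_y = 1.
f_y = 1 is a nonzero constant, so f_y never vanishes: no point (x, y) can satisfy f = f_x = f_y = 0. In particular no (x, y) ∈ {−4, ..., 4}² is singular; the curve is smooth.


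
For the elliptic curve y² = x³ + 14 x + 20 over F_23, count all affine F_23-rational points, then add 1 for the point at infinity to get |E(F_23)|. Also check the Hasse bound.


Affine points = {(1, 9), (1, 14), (4, 5), (4, 18), (5, 10), (5, 13), (7, 1), (7, 22), (8, 0), (9, 1), (9, 22), (14, 4), (14, 19), (16, 4), (16, 19), (18, 3), (18, 20)}; affine count = 17; |E(F_23)| = 18.

Discriminant check: Δ ∝ 4a³ + 27b² = 4·14³ + 27·20² = 4·2744 + 27·400 ≡ 18 (mod 23). Nonzero ⇒ E is nonsingular.
For each x ∈ F_23, compute rhs = x³ + 14·x + 20 mod 23, then count y ∈ F_23 with y² ≡ rhs.
  x = 0: rhs = 20, matching y values: none (0 points).
  x = 1: rhs = 12, matching y values: 9, 14 (2 points).
  x = 2: rhs = 10, matching y values: none (0 points).
  x = 3: rhs = 20, matching y values: none (0 points).
  x = 4: rhs = 2, matching y values: 5, 18 (2 points).
  x = 5: rhs = 8, matching y values: 10, 13 (2 points).
  x = 6: rhs = 21, matching y values: none (0 points).
  x = 7: rhs = 1, matching y values: 1, 22 (2 points).
  x = 8: rhs = 0, matching y values: 0 (1 points).
  x = 9: rhs = 1, matching y values: 1, 22 (2 points).
  x = 10: rhs = 10, matching y values: none (0 points).
  x = 11: rhs = 10, matching y values: none (0 points).
  x = 12: rhs = 7, matching y values: none (0 points).
  x = 13: rhs = 7, matching y values: none (0 points).
  x = 14: rhs = 16, matching y values: 4, 19 (2 points).
  x = 15: rhs = 17, matching y values: none (0 points).
  x = 16: rhs = 16, matching y values: 4, 19 (2 points).
  x = 17: rhs = 19, matching y values: none (0 points).
  x = 18: rhs = 9, matching y values: 3, 20 (2 points).
  x = 19: rhs = 15, matching y values: none (0 points).
  x = 20: rhs = 20, matching y values: none (0 points).
  x = 21: rhs = 7, matching y values: none (0 points).
  x = 22: rhs = 5, matching y values: none (0 points).
Total affine count: 17.
Full point count |E(F_23)| = 17 + 1 = 18.
Hasse bound: |18 − (23+1)| = |-6| = 6 ≤ 2√23 ≈ 9.5917 ✓.


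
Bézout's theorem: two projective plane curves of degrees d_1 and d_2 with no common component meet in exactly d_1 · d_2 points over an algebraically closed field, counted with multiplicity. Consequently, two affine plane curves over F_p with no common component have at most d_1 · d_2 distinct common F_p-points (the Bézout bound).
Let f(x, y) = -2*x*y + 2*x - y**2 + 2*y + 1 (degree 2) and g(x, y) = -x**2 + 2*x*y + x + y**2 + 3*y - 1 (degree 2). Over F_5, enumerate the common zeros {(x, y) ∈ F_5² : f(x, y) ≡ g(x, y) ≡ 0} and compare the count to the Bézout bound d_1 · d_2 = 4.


Common zeros: {(3, 2), (3, 4)}; count = 2; Bézout bound = 4.

deg(f) = 2, deg(g) = 2, so Bézout bound = 4.
Scan x ∈ F_5. For each x, list the y ∈ F_5 with f(x, y) ≡ 0 and those with g(x, y) ≡ 0 (mod 5); the common zeros in that column are the intersection.
  x = 0: f ≡ 0 at y ∈ ∅; g ≡ 0 at y ∈ ∅; common: ∅.
  x = 1: f ≡ 0 at y ∈ ∅; g ≡ 0 at y ∈ {1, 4}; common: ∅.
  x = 2: f ≡ 0 at y ∈ {0, 3}; g ≡ 0 at y ∈ {1, 2}; common: ∅.
  x = 3: f ≡ 0 at y ∈ {2, 4}; g ≡ 0 at y ∈ {2, 4}; common: {2, 4}.
  x = 4: f ≡ 0 at y ∈ ∅; g ≡ 0 at y ∈ ∅; common: ∅.
Collecting: common zeros = {(3, 2), (3, 4)}, so the count is 2.
Comparison with the Bézout bound: 2 ≤ 4 = deg(f)·deg(g), as expected for curves with no common component (the affine F_5-count falls short of the bound because intersections may lie at infinity, over extension fields, or carry multiplicity).


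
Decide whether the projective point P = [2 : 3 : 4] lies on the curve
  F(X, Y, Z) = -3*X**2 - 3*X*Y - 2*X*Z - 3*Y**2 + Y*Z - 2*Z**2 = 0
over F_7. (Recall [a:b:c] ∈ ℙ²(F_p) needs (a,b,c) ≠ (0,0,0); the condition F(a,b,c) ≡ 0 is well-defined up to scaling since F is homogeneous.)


F(2,3,4) ≡ 5 (mod 7); P is NOT on the curve.

Evaluate F(2, 3, 4) term-by-term (mod 7).
  -3*X**2 ↦ -3·4·1·1 = -12
  -3*X*Y ↦ -3·2·3·1 = -18
  -2*X*Z ↦ -2·2·1·4 = -16
  -3*Y**2 ↦ -3·1·9·1 = -27
  Y*Z ↦ 1·1·3·4 = 12
  -2*Z**2 ↦ -2·1·1·16 = -32
Sum: F(2, 3, 4) = (-12) + (-18) + (-16) + (-27) + (12) + (-32) = -93.
Reducing mod 7: -93 ≡ 5 (mod 7).
Since F(a, b, c) ≡ 5 ≠ 0 (mod 7), P does NOT lie on the curve.


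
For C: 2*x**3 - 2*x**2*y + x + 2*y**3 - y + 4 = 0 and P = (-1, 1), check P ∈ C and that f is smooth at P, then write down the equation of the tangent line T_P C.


Tangent line at P: 11*x + 3*y + 8 = 0.

Step 1: f(-1, 1) = 0, so P lies on C.
Step 2: partial derivatives
  f_x(x, y) = 6*x**2 - 4*x*y + 1, f_y(x, y) = -2*x**2 + 6*y**2 - 1.
  f_x(P) = 11, f_y(P) = 3 (gradient nonzero, so P is smooth).
Step 3: tangent line at P: 11·(x − -1) + 3·(y − 1) = 0.
Expanding: 11*x + 3*y + 8 = 0.


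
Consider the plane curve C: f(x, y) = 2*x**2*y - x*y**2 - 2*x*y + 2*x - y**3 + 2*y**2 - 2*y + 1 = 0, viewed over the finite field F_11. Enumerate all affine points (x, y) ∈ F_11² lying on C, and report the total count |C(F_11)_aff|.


Affine F_11-points: {(0, 1), (2, 5), (3, 4), (5, 0), (6, 1), (8, 4), (9, 5)}; count = 7.

For each of the 121 pairs (x, y) ∈ F_11², evaluate f(x, y) mod 11. Record the zeros.
  x = 0: [0↦1, 1↦0, 2↦8, 3↦8, 4↦5, 5↦4, 6↦10, 7↦6, 8↦8, 9↦10, 10↦6]  zeros at y ∈ {1}
  x = 1: [0↦3, 1↦1, 2↦6, 3↦1, 4↦2, 5↦3, 6↦9, 7↦3, 8↦1, 9↦8, 10↦7]  zeros at y ∈ ∅
  x = 2: [0↦5, 1↦6, 2↦1, 3↦6, 4↦4, 5↦0, 6↦10, 7↦6, 8↦4, 9↦9, 10↦4]  zeros at y ∈ {5}
  x = 3: [0↦7, 1↦4, 2↦4, 3↦1, 4↦0, 5↦6, 6↦2, 7↦4, 8↦6, 9↦2, 10↦8]  zeros at y ∈ {4}
  x = 4: [0↦9, 1↦6, 2↦4, 3↦8, 4↦1, 5↦10, 6↦7, 7↦8, 8↦7, 9↦9, 10↦8]  zeros at y ∈ ∅
  x = 5: [0↦0, 1↦1, 2↦1, 3↦5, 4↦7, 5↦1, 6↦3, 7↦7, 8↦7, 9↦8, 10↦4]  zeros at y ∈ {0}
  x = 6: [0↦2, 1↦0, 2↦6, 3↦3, 4↦7, 5↦1, 6↦1, 7↦1, 8↦6, 9↦10, 10↦7]  zeros at y ∈ {1}
  x = 7: [0↦4, 1↦3, 2↦8, 3↦2, 4↦1, 5↦10, 6↦1, 7↦1, 8↦4, 9↦4, 10↦6]  zeros at y ∈ ∅
  x = 8: [0↦6, 1↦10, 2↦7, 3↦2, 4↦0, 5↦6, 6↦3, 7↦7, 8↦1, 9↦1, 10↦1]  zeros at y ∈ {4}
  x = 9: [0↦8, 1↦10, 2↦3, 3↦3, 4↦4, 5↦0, 6↦7, 7↦8, 8↦8, 9↦1, 10↦3]  zeros at y ∈ {5}
  x = 10: [0↦10, 1↦3, 2↦7, 3↦5, 4↦2, 5↦3, 6↦2, 7↦4, 8↦3, 9↦4, 10↦1]  zeros at y ∈ ∅
Collecting zeros: affine points = {(0, 1), (2, 5), (3, 4), (5, 0), (6, 1), (8, 4), (9, 5)}.
Total count |C(F_11)_aff| = 7.


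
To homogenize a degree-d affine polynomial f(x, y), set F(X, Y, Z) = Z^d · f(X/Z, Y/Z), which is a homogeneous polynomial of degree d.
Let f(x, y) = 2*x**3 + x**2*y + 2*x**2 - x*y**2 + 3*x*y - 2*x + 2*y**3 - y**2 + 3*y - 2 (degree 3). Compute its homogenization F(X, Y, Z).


F(X, Y, Z) = 2*X**3 + X**2*Y + 2*X**2*Z - X*Y**2 + 3*X*Y*Z - 2*X*Z**2 + 2*Y**3 - Y**2*Z + 3*Y*Z**2 - 2*Z**3

deg(f) = 3.
Substitute x = X/Z, y = Y/Z into f, then multiply by Z^3.
  monomial 2·x^3·y^0 ↦ 2·X^3·Y^0·Z^0.
  monomial 1·x^2·y^1 ↦ 1·X^2·Y^1·Z^0.
  monomial 2·x^2·y^0 ↦ 2·X^2·Y^0·Z^1.
  monomial -1·x^1·y^2 ↦ -1·X^1·Y^2·Z^0.
  monomial 3·x^1·y^1 ↦ 3·X^1·Y^1·Z^1.
  monomial -2·x^1·y^0 ↦ -2·X^1·Y^0·Z^2.
  monomial 2·x^0·y^3 ↦ 2·X^0·Y^3·Z^0.
  monomial -1·x^0·y^2 ↦ -1·X^0·Y^2·Z^1.
  monomial 3·x^0·y^1 ↦ 3·X^0·Y^1·Z^2.
  monomial -2·x^0·y^0 ↦ -2·X^0·Y^0·Z^3.
Collecting: F(X, Y, Z) = 2*X**3 + X**2*Y + 2*X**2*Z - X*Y**2 + 3*X*Y*Z - 2*X*Z**2 + 2*Y**3 - Y**2*Z + 3*Y*Z**2 - 2*Z**3.


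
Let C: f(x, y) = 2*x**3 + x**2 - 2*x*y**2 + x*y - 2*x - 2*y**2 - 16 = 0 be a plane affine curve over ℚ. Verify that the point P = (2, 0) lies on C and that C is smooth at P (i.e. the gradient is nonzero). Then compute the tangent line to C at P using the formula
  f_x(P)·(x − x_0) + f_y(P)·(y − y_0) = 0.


Tangent line at P: 26*x + 2*y - 52 = 0.

Step 1: f(2, 0) = 0, so P lies on C.
Step 2: partial derivatives
  f_x(x, y) = 6*x**2 + 2*x - 2*y**2 + y - 2, f_y(x, y) = -4*x*y + x - 4*y.
  f_x(P) = 26, f_y(P) = 2 (gradient nonzero, so P is smooth).
Step 3: tangent line at P: 26·(x − 2) + 2·(y − 0) = 0.
Expanding: 26*x + 2*y - 52 = 0.


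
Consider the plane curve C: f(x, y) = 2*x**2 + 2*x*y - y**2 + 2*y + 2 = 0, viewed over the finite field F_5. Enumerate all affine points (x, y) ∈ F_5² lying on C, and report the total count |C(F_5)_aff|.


Affine F_5-points: {(2, 0), (2, 1), (3, 0), (3, 3), (4, 2), (4, 3)}; count = 6.

For each of the 25 pairs (x, y) ∈ F_5², evaluate f(x, y) mod 5. Record the zeros.
  x = 0: [0↦2, 1↦3, 2↦2, 3↦4, 4↦4]  zeros at y ∈ ∅
  x = 1: [0↦4, 1↦2, 2↦3, 3↦2, 4↦4]  zeros at y ∈ ∅
  x = 2: [0↦0, 1↦0, 2↦3, 3↦4, 4↦3]  zeros at y ∈ {0, 1}
  x = 3: [0↦0, 1↦2, 2↦2, 3↦0, 4↦1]  zeros at y ∈ {0, 3}
  x = 4: [0↦4, 1↦3, 2↦0, 3↦0, 4↦3]  zeros at y ∈ {2, 3}
Collecting zeros: affine points = {(2, 0), (2, 1), (3, 0), (3, 3), (4, 2), (4, 3)}.
Total count |C(F_5)_aff| = 6.


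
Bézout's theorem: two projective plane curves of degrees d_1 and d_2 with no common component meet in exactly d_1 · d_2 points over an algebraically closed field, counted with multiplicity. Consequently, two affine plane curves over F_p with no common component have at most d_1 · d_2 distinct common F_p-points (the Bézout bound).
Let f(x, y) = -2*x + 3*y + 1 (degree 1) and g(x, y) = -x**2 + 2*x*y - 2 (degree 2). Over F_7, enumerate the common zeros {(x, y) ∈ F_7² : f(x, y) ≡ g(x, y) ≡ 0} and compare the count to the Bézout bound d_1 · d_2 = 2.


Common zeros: {(1, 5)}; count = 1; Bézout bound = 2.

deg(f) = 1, deg(g) = 2, so Bézout bound = 2.
Scan x ∈ F_7. For each x, list the y ∈ F_7 with f(x, y) ≡ 0 and those with g(x, y) ≡ 0 (mod 7); the common zeros in that column are the intersection.
  x = 0: f ≡ 0 at y ∈ {2}; g ≡ 0 at y ∈ ∅; common: ∅.
  x = 1: f ≡ 0 at y ∈ {5}; g ≡ 0 at y ∈ {5}; common: {5}.
  x = 2: f ≡ 0 at y ∈ {1}; g ≡ 0 at y ∈ {5}; common: ∅.
  x = 3: f ≡ 0 at y ∈ {4}; g ≡ 0 at y ∈ {3}; common: ∅.
  x = 4: f ≡ 0 at y ∈ {0}; g ≡ 0 at y ∈ {4}; common: ∅.
  x = 5: f ≡ 0 at y ∈ {3}; g ≡ 0 at y ∈ {2}; common: ∅.
  x = 6: f ≡ 0 at y ∈ {6}; g ≡ 0 at y ∈ {2}; common: ∅.
Collecting: common zeros = {(1, 5)}, so the count is 1.
Comparison with the Bézout bound: 1 ≤ 2 = deg(f)·deg(g), as expected for curves with no common component (the affine F_7-count falls short of the bound because intersections may lie at infinity, over extension fields, or carry multiplicity).


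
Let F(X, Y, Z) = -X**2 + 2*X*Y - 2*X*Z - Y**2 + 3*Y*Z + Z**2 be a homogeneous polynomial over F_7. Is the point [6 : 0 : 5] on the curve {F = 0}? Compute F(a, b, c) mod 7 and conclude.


F(6,0,5) ≡ 6 (mod 7); P is NOT on the curve.

Evaluate F(6, 0, 5) term-by-term (mod 7).
  -X**2 ↦ -1·36·1·1 = -36
  2*X*Y ↦ 2·6·0·1 = 0
  -2*X*Z ↦ -2·6·1·5 = -60
  -Y**2 ↦ -1·1·0·1 = 0
  3*Y*Z ↦ 3·1·0·5 = 0
  Z**2 ↦ 1·1·1·25 = 25
Sum: F(6, 0, 5) = (-36) + (0) + (-60) + (0) + (0) + (25) = -71.
Reducing mod 7: -71 ≡ 6 (mod 7).
Since F(a, b, c) ≡ 6 ≠ 0 (mod 7), P does NOT lie on the curve.


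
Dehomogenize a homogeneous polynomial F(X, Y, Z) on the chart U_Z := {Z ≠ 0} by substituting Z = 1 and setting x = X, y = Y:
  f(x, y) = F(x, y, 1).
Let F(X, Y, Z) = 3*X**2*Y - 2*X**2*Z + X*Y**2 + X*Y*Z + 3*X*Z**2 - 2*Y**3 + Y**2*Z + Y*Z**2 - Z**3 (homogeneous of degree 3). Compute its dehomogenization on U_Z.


f(x, y) = 3*x**2*y - 2*x**2 + x*y**2 + x*y + 3*x - 2*y**3 + y**2 + y - 1

On U_Z we set Z = 1. Each monomial c·X^i·Y^j·Z^k in F becomes c·x^i·y^j·1^k = c·x^i·y^j.
Substituting Z = 1: F(X, Y, 1) = 3*x**2*y - 2*x**2 + x*y**2 + x*y + 3*x - 2*y**3 + y**2 + y - 1.
Note: deg(f) ≤ deg(F) = 3; strict inequality happens when F is divisible by Z (lost terms).


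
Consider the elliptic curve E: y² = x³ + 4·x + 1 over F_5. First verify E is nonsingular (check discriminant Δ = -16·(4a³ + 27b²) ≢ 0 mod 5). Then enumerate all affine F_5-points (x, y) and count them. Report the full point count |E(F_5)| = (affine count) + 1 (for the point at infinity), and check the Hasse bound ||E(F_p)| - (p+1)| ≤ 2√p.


Affine points = {(0, 1), (0, 4), (1, 1), (1, 4), (3, 0), (4, 1), (4, 4)}; affine count = 7; |E(F_5)| = 8.

Discriminant check: Δ ∝ 4a³ + 27b² = 4·4³ + 27·1² = 4·64 + 27·1 ≡ 3 (mod 5). Nonzero ⇒ E is nonsingular.
For each x ∈ F_5, compute rhs = x³ + 4·x + 1 mod 5, then count y ∈ F_5 with y² ≡ rhs.
  x = 0: rhs = 1, matching y values: 1, 4 (2 points).
  x = 1: rhs = 1, matching y values: 1, 4 (2 points).
  x = 2: rhs = 2, matching y values: none (0 points).
  x = 3: rhs = 0, matching y values: 0 (1 points).
  x = 4: rhs = 1, matching y values: 1, 4 (2 points).
Total affine count: 7.
Full point count |E(F_5)| = 7 + 1 = 8.
Hasse bound: |8 − (5+1)| = |2| = 2 ≤ 2√5 ≈ 4.4721 ✓.


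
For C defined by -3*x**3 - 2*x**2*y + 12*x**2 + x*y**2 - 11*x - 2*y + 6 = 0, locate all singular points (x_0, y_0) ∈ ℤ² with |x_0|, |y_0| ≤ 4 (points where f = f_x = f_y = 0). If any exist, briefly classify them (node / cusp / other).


Singular points: {(1, 2)}; classification: node.

Compute partial derivatives:
  f_x = -9*x**2 - 4*x*y + 24*x + y**2 - 11.
  f_y = -2*x**2 + 2*x*y - 2.
Scan x_0 ∈ {−4, ..., 4}. For each x_0, f_y(x_0, y) is a polynomial in y; find its integer roots y ∈ {−4, ..., 4}, then test f_x and f at those candidates.
  x = -4: f_y(-4, y) = -8*y - 34; no integer root y with |y| ≤ 4.
  x = -3: f_y(-3, y) = -6*y - 20; no integer root y with |y| ≤ 4.
  x = -2: f_y(-2, y) = -4*y - 10; no integer root y with |y| ≤ 4.
  x = -1: f_y(-1, y) = -2*y - 4; vanishes at y ∈ {-2}. (-1, -2): f_x = -48 ≠ 0.
  x = 0: f_y(0, y) = -2; no integer root y with |y| ≤ 4.
  x = 1: f_y(1, y) = 2*y - 4; vanishes at y ∈ {2}. (1, 2): f_x = 0, f = 0 — SINGULAR.
  x = 2: f_y(2, y) = 4*y - 10; no integer root y with |y| ≤ 4.
  x = 3: f_y(3, y) = 6*y - 20; no integer root y with |y| ≤ 4.
  x = 4: f_y(4, y) = 8*y - 34; no integer root y with |y| ≤ 4.
Only singular point on the grid: (1, 2).
Classify: substitute x = 1 + u, y = 2 + v and expand: f = -3*u**3 - 2*u**2*v - u**2 + u*v**2 + v**2.
No constant or linear terms (consistent with a singular point). Quadratic part: -u**2 + v**2. Cubic part: -3*u**3 - 2*u**2*v + u*v**2.
The quadratic part v**2 - u**2 = (v − u)(v + u) splits into two distinct linear factors, so there are two distinct tangent lines y − 2 = ±(x − 1) — this is a node (ordinary double point).
Classification: node.


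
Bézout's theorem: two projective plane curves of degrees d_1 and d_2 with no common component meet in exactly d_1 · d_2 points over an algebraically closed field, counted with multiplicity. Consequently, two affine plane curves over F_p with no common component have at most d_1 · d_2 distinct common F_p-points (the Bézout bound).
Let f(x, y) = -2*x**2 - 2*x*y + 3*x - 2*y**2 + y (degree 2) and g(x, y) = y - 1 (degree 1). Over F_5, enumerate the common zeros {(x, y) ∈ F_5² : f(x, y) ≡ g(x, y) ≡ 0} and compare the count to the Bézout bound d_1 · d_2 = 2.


Common zeros: ∅; count = 0; Bézout bound = 2.

deg(f) = 2, deg(g) = 1, so Bézout bound = 2.
Scan x ∈ F_5. For each x, list the y ∈ F_5 with f(x, y) ≡ 0 and those with g(x, y) ≡ 0 (mod 5); the common zeros in that column are the intersection.
  x = 0: f ≡ 0 at y ∈ {0, 3}; g ≡ 0 at y ∈ {1}; common: ∅.
  x = 1: f ≡ 0 at y ∈ {3, 4}; g ≡ 0 at y ∈ {1}; common: ∅.
  x = 2: f ≡ 0 at y ∈ ∅; g ≡ 0 at y ∈ {1}; common: ∅.
  x = 3: f ≡ 0 at y ∈ ∅; g ≡ 0 at y ∈ {1}; common: ∅.
  x = 4: f ≡ 0 at y ∈ {0, 4}; g ≡ 0 at y ∈ {1}; common: ∅.
Collecting: common zeros = ∅, so the count is 0.
Comparison with the Bézout bound: 0 ≤ 2 = deg(f)·deg(g), as expected for curves with no common component (the affine F_5-count falls short of the bound because intersections may lie at infinity, over extension fields, or carry multiplicity).


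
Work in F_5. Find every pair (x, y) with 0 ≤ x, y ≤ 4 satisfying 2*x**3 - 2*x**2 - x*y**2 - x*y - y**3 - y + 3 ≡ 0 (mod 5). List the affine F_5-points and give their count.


Affine F_5-points: {(0, 4), (1, 4), (2, 1), (4, 2)}; count = 4.

For each of the 25 pairs (x, y) ∈ F_5², evaluate f(x, y) mod 5. Record the zeros.
  x = 0: [0↦3, 1↦1, 2↦3, 3↦3, 4↦0]  zeros at y ∈ {4}
  x = 1: [0↦3, 1↦4, 2↦2, 3↦1, 4↦0]  zeros at y ∈ {4}
  x = 2: [0↦1, 1↦0, 2↦4, 3↦2, 4↦3]  zeros at y ∈ {1}
  x = 3: [0↦4, 1↦1, 2↦1, 3↦3, 4↦1]  zeros at y ∈ ∅
  x = 4: [0↦4, 1↦4, 2↦0, 3↦1, 4↦1]  zeros at y ∈ {2}
Collecting zeros: affine points = {(0, 4), (1, 4), (2, 1), (4, 2)}.
Total count |C(F_5)_aff| = 4.


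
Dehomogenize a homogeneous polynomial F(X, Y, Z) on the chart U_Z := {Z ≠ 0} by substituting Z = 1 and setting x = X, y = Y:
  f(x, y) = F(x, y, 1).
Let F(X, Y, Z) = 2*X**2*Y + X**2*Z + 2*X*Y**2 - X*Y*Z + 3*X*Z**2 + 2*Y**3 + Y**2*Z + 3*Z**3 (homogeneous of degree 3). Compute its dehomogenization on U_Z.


f(x, y) = 2*x**2*y + x**2 + 2*x*y**2 - x*y + 3*x + 2*y**3 + y**2 + 3

On U_Z we set Z = 1. Each monomial c·X^i·Y^j·Z^k in F becomes c·x^i·y^j·1^k = c·x^i·y^j.
Substituting Z = 1: F(X, Y, 1) = 2*x**2*y + x**2 + 2*x*y**2 - x*y + 3*x + 2*y**3 + y**2 + 3.
Note: deg(f) ≤ deg(F) = 3; strict inequality happens when F is divisible by Z (lost terms).


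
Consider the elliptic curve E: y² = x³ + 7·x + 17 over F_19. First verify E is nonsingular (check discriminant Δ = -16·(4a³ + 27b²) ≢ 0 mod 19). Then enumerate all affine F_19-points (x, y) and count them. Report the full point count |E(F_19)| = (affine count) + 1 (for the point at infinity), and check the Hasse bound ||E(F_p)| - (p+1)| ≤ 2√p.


Affine points = {(0, 6), (0, 13), (1, 5), (1, 14), (2, 1), (2, 18), (5, 5), (5, 14), (6, 3), (6, 16), (9, 7), (9, 12), (10, 2), (10, 17), (11, 0), (12, 9), (12, 10), (13, 5), (13, 14), (14, 3), (14, 16), (15, 1), (15, 18), (16, 8), (16, 11), (18, 3), (18, 16)}; affine count = 27; |E(F_19)| = 28.

Discriminant check: Δ ∝ 4a³ + 27b² = 4·7³ + 27·17² = 4·343 + 27·289 ≡ 17 (mod 19). Nonzero ⇒ E is nonsingular.
For each x ∈ F_19, compute rhs = x³ + 7·x + 17 mod 19, then count y ∈ F_19 with y² ≡ rhs.
  x = 0: rhs = 17, matching y values: 6, 13 (2 points).
  x = 1: rhs = 6, matching y values: 5, 14 (2 points).
  x = 2: rhs = 1, matching y values: 1, 18 (2 points).
  x = 3: rhs = 8, matching y values: none (0 points).
  x = 4: rhs = 14, matching y values: none (0 points).
  x = 5: rhs = 6, matching y values: 5, 14 (2 points).
  x = 6: rhs = 9, matching y values: 3, 16 (2 points).
  x = 7: rhs = 10, matching y values: none (0 points).
  x = 8: rhs = 15, matching y values: none (0 points).
  x = 9: rhs = 11, matching y values: 7, 12 (2 points).
  x = 10: rhs = 4, matching y values: 2, 17 (2 points).
  x = 11: rhs = 0, matching y values: 0 (1 points).
  x = 12: rhs = 5, matching y values: 9, 10 (2 points).
  x = 13: rhs = 6, matching y values: 5, 14 (2 points).
  x = 14: rhs = 9, matching y values: 3, 16 (2 points).
  x = 15: rhs = 1, matching y values: 1, 18 (2 points).
  x = 16: rhs = 7, matching y values: 8, 11 (2 points).
  x = 17: rhs = 14, matching y values: none (0 points).
  x = 18: rhs = 9, matching y values: 3, 16 (2 points).
Total affine count: 27.
Full point count |E(F_19)| = 27 + 1 = 28.
Hasse bound: |28 − (19+1)| = |8| = 8 ≤ 2√19 ≈ 8.7178 ✓.


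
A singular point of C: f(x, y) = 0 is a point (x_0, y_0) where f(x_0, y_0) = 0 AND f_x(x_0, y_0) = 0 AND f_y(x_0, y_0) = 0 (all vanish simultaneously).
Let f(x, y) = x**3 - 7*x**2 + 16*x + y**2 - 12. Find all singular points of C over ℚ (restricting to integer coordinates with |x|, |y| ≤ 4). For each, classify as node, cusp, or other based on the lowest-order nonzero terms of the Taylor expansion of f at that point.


Singular points: {(2, 0)}; classification: node.

Compute partial derivatives:
  f_x = 3*x**2 - 14*x + 16.
  f_y = 2*y.
Scan x_0 ∈ {−4, ..., 4}. For each x_0, f_y(x_0, y) is a polynomial in y; find its integer roots y ∈ {−4, ..., 4}, then test f_x and f at those candidates.
  x = -4: f_y(-4, y) = 2*y; vanishes at y ∈ {0}. (-4, 0): f_x = 120 ≠ 0.
  x = -3: f_y(-3, y) = 2*y; vanishes at y ∈ {0}. (-3, 0): f_x = 85 ≠ 0.
  x = -2: f_y(-2, y) = 2*y; vanishes at y ∈ {0}. (-2, 0): f_x = 56 ≠ 0.
  x = -1: f_y(-1, y) = 2*y; vanishes at y ∈ {0}. (-1, 0): f_x = 33 ≠ 0.
  x = 0: f_y(0, y) = 2*y; vanishes at y ∈ {0}. (0, 0): f_x = 16 ≠ 0.
  x = 1: f_y(1, y) = 2*y; vanishes at y ∈ {0}. (1, 0): f_x = 5 ≠ 0.
  x = 2: f_y(2, y) = 2*y; vanishes at y ∈ {0}. (2, 0): f_x = 0, f = 0 — SINGULAR.
  x = 3: f_y(3, y) = 2*y; vanishes at y ∈ {0}. (3, 0): f_x = 1 ≠ 0.
  x = 4: f_y(4, y) = 2*y; vanishes at y ∈ {0}. (4, 0): f_x = 8 ≠ 0.
Only singular point on the grid: (2, 0).
Classify: substitute x = 2 + u, y = 0 + v and expand: f = u**3 - u**2 + v**2.
No constant or linear terms (consistent with a singular point). Quadratic part: -u**2 + v**2. Cubic part: u**3.
The quadratic part v**2 - u**2 = (v − u)(v + u) splits into two distinct linear factors, so there are two distinct tangent lines y − 0 = ±(x − 2) — this is a node (ordinary double point).
Classification: node.


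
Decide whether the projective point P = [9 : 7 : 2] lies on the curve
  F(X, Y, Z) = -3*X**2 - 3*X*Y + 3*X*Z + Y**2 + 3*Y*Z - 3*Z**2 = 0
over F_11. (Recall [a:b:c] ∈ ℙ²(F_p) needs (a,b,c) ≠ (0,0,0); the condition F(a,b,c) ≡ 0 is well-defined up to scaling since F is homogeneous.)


F(9,7,2) ≡ 9 (mod 11); P is NOT on the curve.

Evaluate F(9, 7, 2) term-by-term (mod 11).
  -3*X**2 ↦ -3·81·1·1 = -243
  -3*X*Y ↦ -3·9·7·1 = -189
  3*X*Z ↦ 3·9·1·2 = 54
  Y**2 ↦ 1·1·49·1 = 49
  3*Y*Z ↦ 3·1·7·2 = 42
  -3*Z**2 ↦ -3·1·1·4 = -12
Sum: F(9, 7, 2) = (-243) + (-189) + (54) + (49) + (42) + (-12) = -299.
Reducing mod 11: -299 ≡ 9 (mod 11).
Since F(a, b, c) ≡ 9 ≠ 0 (mod 11), P does NOT lie on the curve.


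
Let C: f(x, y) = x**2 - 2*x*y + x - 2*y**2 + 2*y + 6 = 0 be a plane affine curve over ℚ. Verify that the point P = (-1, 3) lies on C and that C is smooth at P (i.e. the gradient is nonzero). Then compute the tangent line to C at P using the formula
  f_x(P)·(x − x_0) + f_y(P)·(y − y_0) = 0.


Tangent line at P: -7*x - 8*y + 17 = 0.

Step 1: f(-1, 3) = 0, so P lies on C.
Step 2: partial derivatives
  f_x(x, y) = 2*x - 2*y + 1, f_y(x, y) = -2*x - 4*y + 2.
  f_x(P) = -7, f_y(P) = -8 (gradient nonzero, so P is smooth).
Step 3: tangent line at P: -7·(x − -1) + -8·(y − 3) = 0.
Expanding: -7*x - 8*y + 17 = 0.


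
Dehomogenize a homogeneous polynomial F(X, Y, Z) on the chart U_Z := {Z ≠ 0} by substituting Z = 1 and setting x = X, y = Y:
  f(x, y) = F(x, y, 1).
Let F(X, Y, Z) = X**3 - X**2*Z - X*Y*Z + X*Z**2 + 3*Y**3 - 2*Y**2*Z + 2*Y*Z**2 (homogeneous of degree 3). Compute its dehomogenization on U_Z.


f(x, y) = x**3 - x**2 - x*y + x + 3*y**3 - 2*y**2 + 2*y

On U_Z we set Z = 1. Each monomial c·X^i·Y^j·Z^k in F becomes c·x^i·y^j·1^k = c·x^i·y^j.
Substituting Z = 1: F(X, Y, 1) = x**3 - x**2 - x*y + x + 3*y**3 - 2*y**2 + 2*y.
Note: deg(f) ≤ deg(F) = 3; strict inequality happens when F is divisible by Z (lost terms).


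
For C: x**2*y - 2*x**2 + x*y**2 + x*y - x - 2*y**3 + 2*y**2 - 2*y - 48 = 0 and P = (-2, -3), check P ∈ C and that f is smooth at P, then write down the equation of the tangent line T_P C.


Tangent line at P: 25*x - 54*y - 112 = 0.

Step 1: f(-2, -3) = 0, so P lies on C.
Step 2: partial derivatives
  f_x(x, y) = 2*x*y - 4*x + y**2 + y - 1, f_y(x, y) = x**2 + 2*x*y + x - 6*y**2 + 4*y - 2.
  f_x(P) = 25, f_y(P) = -54 (gradient nonzero, so P is smooth).
Step 3: tangent line at P: 25·(x − -2) + -54·(y − -3) = 0.
Expanding: 25*x - 54*y - 112 = 0.


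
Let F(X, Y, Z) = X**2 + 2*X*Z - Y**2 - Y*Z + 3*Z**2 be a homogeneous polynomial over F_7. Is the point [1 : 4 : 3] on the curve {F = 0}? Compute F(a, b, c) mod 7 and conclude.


F(1,4,3) ≡ 6 (mod 7); P is NOT on the curve.

Evaluate F(1, 4, 3) term-by-term (mod 7).
  X**2 ↦ 1·1·1·1 = 1
  2*X*Z ↦ 2·1·1·3 = 6
  -Y**2 ↦ -1·1·16·1 = -16
  -Y*Z ↦ -1·1·4·3 = -12
  3*Z**2 ↦ 3·1·1·9 = 27
Sum: F(1, 4, 3) = (1) + (6) + (-16) + (-12) + (27) = 6.
Reducing mod 7: 6 ≡ 6 (mod 7).
Since F(a, b, c) ≡ 6 ≠ 0 (mod 7), P does NOT lie on the curve.


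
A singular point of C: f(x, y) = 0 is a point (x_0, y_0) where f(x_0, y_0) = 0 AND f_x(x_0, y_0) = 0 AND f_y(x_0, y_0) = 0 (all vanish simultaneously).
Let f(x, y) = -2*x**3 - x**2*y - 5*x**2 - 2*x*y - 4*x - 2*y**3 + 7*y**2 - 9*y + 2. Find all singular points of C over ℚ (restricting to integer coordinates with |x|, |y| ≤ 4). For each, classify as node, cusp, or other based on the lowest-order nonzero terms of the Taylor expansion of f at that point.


Singular points: {(-1, 1)}; classification: cusp.

Compute partial derivatives:
  f_x = -6*x**2 - 2*x*y - 10*x - 2*y - 4.
  f_y = -x**2 - 2*x - 6*y**2 + 14*y - 9.
Scan x_0 ∈ {−4, ..., 4}. For each x_0, f_y(x_0, y) is a polynomial in y; find its integer roots y ∈ {−4, ..., 4}, then test f_x and f at those candidates.
  x = -4: f_y(-4, y) = -6*y**2 + 14*y - 17; no integer root y with |y| ≤ 4.
  x = -3: f_y(-3, y) = -6*y**2 + 14*y - 12; no integer root y with |y| ≤ 4.
  x = -2: f_y(-2, y) = -6*y**2 + 14*y - 9; no integer root y with |y| ≤ 4.
  x = -1: f_y(-1, y) = -6*y**2 + 14*y - 8; vanishes at y ∈ {1}. (-1, 1): f_x = 0, f = 0 — SINGULAR.
  x = 0: f_y(0, y) = -6*y**2 + 14*y - 9; no integer root y with |y| ≤ 4.
  x = 1: f_y(1, y) = -6*y**2 + 14*y - 12; no integer root y with |y| ≤ 4.
  x = 2: f_y(2, y) = -6*y**2 + 14*y - 17; no integer root y with |y| ≤ 4.
  x = 3: f_y(3, y) = -6*y**2 + 14*y - 24; no integer root y with |y| ≤ 4.
  x = 4: f_y(4, y) = -6*y**2 + 14*y - 33; no integer root y with |y| ≤ 4.
Only singular point on the grid: (-1, 1).
Classify: substitute x = -1 + u, y = 1 + v and expand: f = -2*u**3 - u**2*v - 2*v**3 + v**2.
No constant or linear terms (consistent with a singular point). Quadratic part: v**2. Cubic part: -2*u**3 - u**2*v - 2*v**3.
The quadratic part v**2 is a perfect square, so there is a single (double) tangent line v = 0, i.e. y = 1. Restricting the cubic part to that line (v = 0) leaves -2*u**3 ≠ 0, so f is not divisible by v and the branch is v² ≈ 2*u**3 to lowest order — this is a cusp.
Classification: cusp.
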